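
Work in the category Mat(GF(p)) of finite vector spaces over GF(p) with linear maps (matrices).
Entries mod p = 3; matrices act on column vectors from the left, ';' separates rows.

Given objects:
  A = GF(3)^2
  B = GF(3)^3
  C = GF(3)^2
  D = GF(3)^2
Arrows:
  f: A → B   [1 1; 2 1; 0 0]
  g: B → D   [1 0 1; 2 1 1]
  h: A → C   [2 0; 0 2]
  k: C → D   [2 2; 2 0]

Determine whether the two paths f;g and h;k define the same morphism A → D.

Answer: COMMUTES

Trace:
Path 1 = f;g:
  e0=(1,0) f→(1,2,0) g→(1,1)
  e1=(0,1) f→(1,1,0) g→(1,0)
  composite₁ = [1 1; 1 0]
Path 2 = h;k:
  e0=(1,0) h→(2,0) k→(1,1)
  e1=(0,1) h→(0,2) k→(1,0)
  composite₂ = [1 1; 1 0]
Equal? equal; square commutes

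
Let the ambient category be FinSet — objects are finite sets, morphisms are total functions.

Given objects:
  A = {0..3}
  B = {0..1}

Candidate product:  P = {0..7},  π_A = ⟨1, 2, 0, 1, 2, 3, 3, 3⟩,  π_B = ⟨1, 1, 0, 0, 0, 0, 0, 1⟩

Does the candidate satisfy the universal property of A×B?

Answer: NOT A VALID PRODUCT — duplicate pair at indices 5,6

Derivation:
|A|·|B| = 4·2 = 8;  |P| = 8
Check the pairing map k ↦ (π_A(k), π_B(k)):
  0 ↦ (1,1)
  1 ↦ (2,1)
  2 ↦ (0,0)
  3 ↦ (1,0)
  4 ↦ (2,0)
  5 ↦ (3,0)
  6 ↦ (3,0)  ✗ repeats pair of k=5
  7 ↦ (3,1)
distinct pairs in image: 7 / 8 needed
  → (3,0) hit at k=5 and k=6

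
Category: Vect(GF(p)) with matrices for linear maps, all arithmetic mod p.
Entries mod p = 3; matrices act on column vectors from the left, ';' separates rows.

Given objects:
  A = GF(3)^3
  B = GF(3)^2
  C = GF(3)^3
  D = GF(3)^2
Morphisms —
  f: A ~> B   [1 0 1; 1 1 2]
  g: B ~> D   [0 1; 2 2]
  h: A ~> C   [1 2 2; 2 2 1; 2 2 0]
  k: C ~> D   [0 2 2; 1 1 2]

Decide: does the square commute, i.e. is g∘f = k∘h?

Along f;g (path 1):
  e0=[1,0,0] f~>[1,1] g~>[1,1]
  e1=[0,1,0] f~>[0,1] g~>[1,2]
  e2=[0,0,1] f~>[1,2] g~>[2,0]
  ⟦path⟧₁ = [1 1 2; 1 2 0]
Along h;k (path 2):
  e0=[1,0,0] h~>[1,2,2] k~>[2,1]
  e1=[0,1,0] h~>[2,2,2] k~>[2,2]
  e2=[0,0,1] h~>[2,1,0] k~>[2,0]
  ⟦path⟧₂ = [2 2 2; 1 2 0]
Equal? differ; not commutative

Answer: DOES NOT COMMUTE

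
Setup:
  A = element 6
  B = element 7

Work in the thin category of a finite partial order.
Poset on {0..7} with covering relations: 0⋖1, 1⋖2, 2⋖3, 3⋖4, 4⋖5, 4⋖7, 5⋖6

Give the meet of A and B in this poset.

Answer: A∧B = 4

Trace:
Common predecessors of 6,7: {0,1,2,3,4}
  0 ≤ 4
  1 ≤ 4
  2 ≤ 4
  3 ≤ 4
  4 ≤ 4
glb = 4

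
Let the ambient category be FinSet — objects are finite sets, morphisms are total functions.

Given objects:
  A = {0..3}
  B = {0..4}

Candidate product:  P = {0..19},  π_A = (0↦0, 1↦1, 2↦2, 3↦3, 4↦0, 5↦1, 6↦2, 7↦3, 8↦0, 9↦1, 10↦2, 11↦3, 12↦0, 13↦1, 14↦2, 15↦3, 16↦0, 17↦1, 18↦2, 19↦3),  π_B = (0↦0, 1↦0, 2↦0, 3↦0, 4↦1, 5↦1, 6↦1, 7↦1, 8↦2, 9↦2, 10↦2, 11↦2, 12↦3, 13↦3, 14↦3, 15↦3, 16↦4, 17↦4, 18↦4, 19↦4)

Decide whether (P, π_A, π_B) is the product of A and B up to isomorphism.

|A|·|B| = 4·5 = 20;  |P| = 20
Check the pairing map k ↦ (π_A(k), π_B(k)):
  0 ↦ (0,0)
  1 ↦ (1,0)
  2 ↦ (2,0)
  3 ↦ (3,0)
  4 ↦ (0,1)
  5 ↦ (1,1)
  6 ↦ (2,1)
  7 ↦ (3,1)
  8 ↦ (0,2)
  9 ↦ (1,2)
  10 ↦ (2,2)
  11 ↦ (3,2)
  12 ↦ (0,3)
  13 ↦ (1,3)
  14 ↦ (2,3)
  15 ↦ (3,3)
  16 ↦ (0,4)
  17 ↦ (1,4)
  18 ↦ (2,4)
  19 ↦ (3,4)
distinct pairs in image: 20 / 20 needed
  → bijection onto A×B; projections well-typed.

Answer: VALID PRODUCT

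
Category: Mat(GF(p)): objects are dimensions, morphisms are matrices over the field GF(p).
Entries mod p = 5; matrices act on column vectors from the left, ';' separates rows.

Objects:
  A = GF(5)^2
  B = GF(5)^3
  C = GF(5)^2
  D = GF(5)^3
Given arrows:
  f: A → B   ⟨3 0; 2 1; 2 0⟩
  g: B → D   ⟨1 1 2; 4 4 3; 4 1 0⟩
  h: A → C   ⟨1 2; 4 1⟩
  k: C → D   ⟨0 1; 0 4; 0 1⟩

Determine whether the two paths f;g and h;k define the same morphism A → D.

Path 1 = f;g:
  e0=(1,0) f→(3,2,2) g→(4,1,4)
  e1=(0,1) f→(0,1,0) g→(1,4,1)
  ⟦path⟧₁ = ⟨4 1; 1 4; 4 1⟩
Path 2 = h;k:
  e0=(1,0) h→(1,4) k→(4,1,4)
  e1=(0,1) h→(2,1) k→(1,4,1)
  ⟦path⟧₂ = ⟨4 1; 1 4; 4 1⟩
Equal? same morphism ✓

Answer: COMMUTES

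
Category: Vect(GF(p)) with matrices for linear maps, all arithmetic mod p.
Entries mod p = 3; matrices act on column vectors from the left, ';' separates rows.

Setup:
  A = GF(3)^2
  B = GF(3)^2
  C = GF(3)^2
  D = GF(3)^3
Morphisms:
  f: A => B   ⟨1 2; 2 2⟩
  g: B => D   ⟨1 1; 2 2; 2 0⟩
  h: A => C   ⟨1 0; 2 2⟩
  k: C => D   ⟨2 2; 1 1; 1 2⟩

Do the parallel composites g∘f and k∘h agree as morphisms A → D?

Along f;g (path 1):
  e0=(1,0) f=>(1,2) g=>(0,0,2)
  e1=(0,1) f=>(2,2) g=>(1,2,1)
  composite₁ = ⟨0 1; 0 2; 2 1⟩
Along h;k (path 2):
  e0=(1,0) h=>(1,2) k=>(0,0,2)
  e1=(0,1) h=>(0,2) k=>(1,2,1)
  composite₂ = ⟨0 1; 0 2; 2 1⟩
Equal? same morphism ✓

Answer: COMMUTES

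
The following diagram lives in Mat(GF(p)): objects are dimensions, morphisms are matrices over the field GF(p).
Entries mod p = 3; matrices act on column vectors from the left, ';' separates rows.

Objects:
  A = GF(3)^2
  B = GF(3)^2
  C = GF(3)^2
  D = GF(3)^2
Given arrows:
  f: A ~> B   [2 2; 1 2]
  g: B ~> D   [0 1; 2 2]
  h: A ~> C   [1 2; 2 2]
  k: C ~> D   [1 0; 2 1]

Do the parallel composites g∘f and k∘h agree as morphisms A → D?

1) trace f;g:
  e0=[1,0] f~>[2,1] g~>[1,0]
  e1=[0,1] f~>[2,2] g~>[2,2]
  result₁ = [1 2; 0 2]
2) trace h;k:
  e0=[1,0] h~>[1,2] k~>[1,1]
  e1=[0,1] h~>[2,2] k~>[2,0]
  result₂ = [1 2; 1 0]
Equal? differ; not commutative

Answer: DOES NOT COMMUTE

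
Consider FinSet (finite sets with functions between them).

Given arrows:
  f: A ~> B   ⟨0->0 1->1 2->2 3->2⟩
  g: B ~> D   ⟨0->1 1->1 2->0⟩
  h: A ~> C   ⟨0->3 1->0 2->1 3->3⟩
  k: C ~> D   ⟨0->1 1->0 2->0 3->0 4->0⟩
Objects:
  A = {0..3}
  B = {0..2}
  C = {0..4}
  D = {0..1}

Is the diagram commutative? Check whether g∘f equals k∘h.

1) trace f;g:
  0 f~>0 g~>1
  1 f~>1 g~>1
  2 f~>2 g~>0
  3 f~>2 g~>0
  composite₁ = ⟨0->1 1->1 2->0 3->0⟩
2) trace h;k:
  0 h~>3 k~>0
  1 h~>0 k~>1
  2 h~>1 k~>0
  3 h~>3 k~>0
  composite₂ = ⟨0->0 1->1 2->0 3->0⟩
Equal? distinct morphisms ✗

Answer: DOES NOT COMMUTE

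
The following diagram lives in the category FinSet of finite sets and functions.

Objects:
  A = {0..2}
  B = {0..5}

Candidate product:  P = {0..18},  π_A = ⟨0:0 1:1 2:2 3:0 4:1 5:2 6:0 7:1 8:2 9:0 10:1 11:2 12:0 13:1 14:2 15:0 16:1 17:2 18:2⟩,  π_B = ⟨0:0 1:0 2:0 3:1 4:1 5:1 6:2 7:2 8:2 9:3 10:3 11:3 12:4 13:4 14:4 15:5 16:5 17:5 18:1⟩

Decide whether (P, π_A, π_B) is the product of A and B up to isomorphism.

|A|·|B| = 3·6 = 18;  |P| = 19
  → cardinalities differ; no bijection possible.

Answer: NOT A VALID PRODUCT — |P|=19 ≠ |A|·|B|=18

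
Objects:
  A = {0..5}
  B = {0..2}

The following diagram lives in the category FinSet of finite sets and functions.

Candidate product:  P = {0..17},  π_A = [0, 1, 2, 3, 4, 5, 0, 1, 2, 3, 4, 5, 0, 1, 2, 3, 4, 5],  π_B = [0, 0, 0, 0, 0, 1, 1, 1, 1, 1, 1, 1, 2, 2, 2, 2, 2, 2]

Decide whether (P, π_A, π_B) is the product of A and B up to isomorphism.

|A|·|B| = 6·3 = 18;  |P| = 18
Check the pairing map k ↦ (π_A(k), π_B(k)):
  0 ↦ (0,0)
  1 ↦ (1,0)
  2 ↦ (2,0)
  3 ↦ (3,0)
  4 ↦ (4,0)
  5 ↦ (5,1)
  6 ↦ (0,1)
  7 ↦ (1,1)
  8 ↦ (2,1)
  9 ↦ (3,1)
  10 ↦ (4,1)
  11 ↦ (5,1)  ✗ repeats pair of k=5
  12 ↦ (0,2)
  13 ↦ (1,2)
  14 ↦ (2,2)
  15 ↦ (3,2)
  16 ↦ (4,2)
  17 ↦ (5,2)
distinct pairs in image: 17 / 18 needed
  → (5,1) hit at k=5 and k=11

Answer: NOT A VALID PRODUCT — duplicate pair at indices 11,5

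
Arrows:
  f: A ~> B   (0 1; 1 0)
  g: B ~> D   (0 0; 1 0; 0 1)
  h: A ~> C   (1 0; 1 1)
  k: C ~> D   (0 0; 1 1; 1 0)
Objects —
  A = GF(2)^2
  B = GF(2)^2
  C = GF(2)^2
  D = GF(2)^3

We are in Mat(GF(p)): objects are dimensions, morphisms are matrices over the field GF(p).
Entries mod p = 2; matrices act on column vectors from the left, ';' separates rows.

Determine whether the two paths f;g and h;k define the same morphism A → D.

1) trace f;g:
  e0=(1,0) f~>(0,1) g~>(0,0,1)
  e1=(0,1) f~>(1,0) g~>(0,1,0)
  composite₁ = (0 0; 0 1; 1 0)
2) trace h;k:
  e0=(1,0) h~>(1,1) k~>(0,0,1)
  e1=(0,1) h~>(0,1) k~>(0,1,0)
  composite₂ = (0 0; 0 1; 1 0)
Equal? YES — commutes

Answer: COMMUTES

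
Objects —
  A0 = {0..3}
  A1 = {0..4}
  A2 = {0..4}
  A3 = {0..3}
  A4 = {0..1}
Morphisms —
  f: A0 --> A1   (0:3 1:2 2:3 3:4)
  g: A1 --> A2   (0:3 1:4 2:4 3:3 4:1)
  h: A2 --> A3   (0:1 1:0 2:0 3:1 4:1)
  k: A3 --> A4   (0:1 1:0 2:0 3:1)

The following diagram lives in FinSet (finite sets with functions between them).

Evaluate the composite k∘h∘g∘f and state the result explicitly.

  0 f-->3 g-->3 h-->1 k-->0
  1 f-->2 g-->4 h-->1 k-->0
  2 f-->3 g-->3 h-->1 k-->0
  3 f-->4 g-->1 h-->0 k-->1
⟦path⟧: (0:0 1:0 2:0 3:1)

Answer: (0:0 1:0 2:0 3:1)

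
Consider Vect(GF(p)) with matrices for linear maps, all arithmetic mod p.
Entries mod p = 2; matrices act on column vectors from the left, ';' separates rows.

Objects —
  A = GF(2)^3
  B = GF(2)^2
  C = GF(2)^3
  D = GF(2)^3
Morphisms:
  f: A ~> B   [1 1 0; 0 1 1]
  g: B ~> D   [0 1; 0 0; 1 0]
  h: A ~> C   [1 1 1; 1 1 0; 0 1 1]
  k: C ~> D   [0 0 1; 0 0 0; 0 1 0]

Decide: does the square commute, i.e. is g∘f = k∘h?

Answer: COMMUTES

Work:
Along f;g (path 1):
  e0=[1,0,0] f~>[1,0] g~>[0,0,1]
  e1=[0,1,0] f~>[1,1] g~>[1,0,1]
  e2=[0,0,1] f~>[0,1] g~>[1,0,0]
  ⟦path⟧₁ = [0 1 1; 0 0 0; 1 1 0]
Along h;k (path 2):
  e0=[1,0,0] h~>[1,1,0] k~>[0,0,1]
  e1=[0,1,0] h~>[1,1,1] k~>[1,0,1]
  e2=[0,0,1] h~>[1,0,1] k~>[1,0,0]
  ⟦path⟧₂ = [0 1 1; 0 0 0; 1 1 0]
Equal? same morphism ✓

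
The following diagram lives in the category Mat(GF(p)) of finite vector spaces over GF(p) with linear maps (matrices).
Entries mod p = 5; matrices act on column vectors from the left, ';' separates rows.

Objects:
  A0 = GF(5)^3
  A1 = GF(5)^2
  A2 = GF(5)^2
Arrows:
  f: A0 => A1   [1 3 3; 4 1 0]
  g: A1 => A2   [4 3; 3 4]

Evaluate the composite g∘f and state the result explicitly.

Answer: [1 0 2; 4 3 4]

Work:
  e0=(1,0,0) f=>(1,4) g=>(1,4)
  e1=(0,1,0) f=>(3,1) g=>(0,3)
  e2=(0,0,1) f=>(3,0) g=>(2,4)
⟦path⟧: [1 0 2; 4 3 4]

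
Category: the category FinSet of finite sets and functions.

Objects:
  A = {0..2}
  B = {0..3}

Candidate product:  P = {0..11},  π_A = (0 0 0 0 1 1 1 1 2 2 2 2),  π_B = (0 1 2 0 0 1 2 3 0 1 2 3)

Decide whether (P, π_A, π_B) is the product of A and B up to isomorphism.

|A|·|B| = 3·4 = 12;  |P| = 12
Check the pairing map k ↦ (π_A(k), π_B(k)):
  0 : (0,0)
  1 : (0,1)
  2 : (0,2)
  3 : (0,0)  ✗ repeats pair of k=0
  4 : (1,0)
  5 : (1,1)
  6 : (1,2)
  7 : (1,3)
  8 : (2,0)
  9 : (2,1)
  10 : (2,2)
  11 : (2,3)
distinct pairs in image: 11 / 12 needed
  → (0,0) hit at k=0 and k=3

Answer: NOT A VALID PRODUCT — duplicate pair at indices 0,3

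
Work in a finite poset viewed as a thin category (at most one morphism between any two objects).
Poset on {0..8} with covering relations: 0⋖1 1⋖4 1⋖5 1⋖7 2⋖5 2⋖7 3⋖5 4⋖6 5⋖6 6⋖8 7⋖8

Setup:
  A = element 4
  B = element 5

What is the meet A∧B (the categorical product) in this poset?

{x : x<=A ∧ x<=B} = {0,1}  (A=4, B=5)
  0 <= 1
  1 <= 1
glb = 1

Answer: A∧B = 1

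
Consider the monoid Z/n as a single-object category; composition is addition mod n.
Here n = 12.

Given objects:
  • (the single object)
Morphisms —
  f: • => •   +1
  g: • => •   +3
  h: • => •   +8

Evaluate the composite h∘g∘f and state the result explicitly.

  0 +1≡1 +3≡4 +8≡0  (mod 12)
composite: +0

Answer: +0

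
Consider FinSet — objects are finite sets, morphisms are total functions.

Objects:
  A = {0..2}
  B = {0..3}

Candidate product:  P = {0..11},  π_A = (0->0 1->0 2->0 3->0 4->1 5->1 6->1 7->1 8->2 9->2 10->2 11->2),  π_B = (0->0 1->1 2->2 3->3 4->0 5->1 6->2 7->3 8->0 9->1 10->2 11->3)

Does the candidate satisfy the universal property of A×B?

|A|·|B| = 3·4 = 12;  |P| = 12
Check the pairing map k ↦ (π_A(k), π_B(k)):
  0 -> (0,0)
  1 -> (0,1)
  2 -> (0,2)
  3 -> (0,3)
  4 -> (1,0)
  5 -> (1,1)
  6 -> (1,2)
  7 -> (1,3)
  8 -> (2,0)
  9 -> (2,1)
  10 -> (2,2)
  11 -> (2,3)
distinct pairs in image: 12 / 12 needed
  → bijection onto A×B; projections well-typed.

Answer: VALID PRODUCT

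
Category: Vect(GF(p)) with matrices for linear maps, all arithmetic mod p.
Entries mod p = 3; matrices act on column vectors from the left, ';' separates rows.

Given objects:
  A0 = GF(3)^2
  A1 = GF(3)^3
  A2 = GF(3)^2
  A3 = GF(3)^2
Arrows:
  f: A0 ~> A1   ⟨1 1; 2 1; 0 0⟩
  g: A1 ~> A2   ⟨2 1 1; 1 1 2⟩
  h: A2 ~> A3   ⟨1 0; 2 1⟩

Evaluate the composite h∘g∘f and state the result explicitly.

  e0=(1,0) f~>(1,2,0) g~>(1,0) h~>(1,2)
  e1=(0,1) f~>(1,1,0) g~>(0,2) h~>(0,2)
result: ⟨1 0; 2 2⟩

Answer: ⟨1 0; 2 2⟩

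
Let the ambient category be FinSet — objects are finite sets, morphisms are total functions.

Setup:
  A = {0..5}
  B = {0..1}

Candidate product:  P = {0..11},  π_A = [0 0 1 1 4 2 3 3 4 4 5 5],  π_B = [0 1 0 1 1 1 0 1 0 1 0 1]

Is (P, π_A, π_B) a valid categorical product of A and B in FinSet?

Answer: NOT A VALID PRODUCT — duplicate pair at indices 9,4

Trace:
|A|·|B| = 6·2 = 12;  |P| = 12
Check the pairing map k ↦ (π_A(k), π_B(k)):
  0 -> (0,0)
  1 -> (0,1)
  2 -> (1,0)
  3 -> (1,1)
  4 -> (4,1)
  5 -> (2,1)
  6 -> (3,0)
  7 -> (3,1)
  8 -> (4,0)
  9 -> (4,1)  ✗ repeats pair of k=4
  10 -> (5,0)
  11 -> (5,1)
distinct pairs in image: 11 / 12 needed
  → (4,1) hit at k=4 and k=9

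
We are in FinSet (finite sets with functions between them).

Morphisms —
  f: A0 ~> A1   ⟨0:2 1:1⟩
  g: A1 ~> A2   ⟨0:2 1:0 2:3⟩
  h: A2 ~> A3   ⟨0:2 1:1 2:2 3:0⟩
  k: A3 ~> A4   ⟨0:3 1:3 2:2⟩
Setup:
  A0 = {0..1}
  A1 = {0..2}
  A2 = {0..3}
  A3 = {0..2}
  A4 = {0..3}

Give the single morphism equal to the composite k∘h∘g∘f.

Answer: ⟨0:3 1:2⟩

Derivation:
  0 f~>2 g~>3 h~>0 k~>3
  1 f~>1 g~>0 h~>2 k~>2
composite: ⟨0:3 1:2⟩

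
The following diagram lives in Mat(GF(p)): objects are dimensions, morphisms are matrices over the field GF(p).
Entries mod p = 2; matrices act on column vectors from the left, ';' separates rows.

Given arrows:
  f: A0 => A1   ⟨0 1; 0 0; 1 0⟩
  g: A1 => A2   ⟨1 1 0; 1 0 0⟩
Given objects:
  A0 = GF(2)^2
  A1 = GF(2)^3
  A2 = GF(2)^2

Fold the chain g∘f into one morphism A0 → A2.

Answer: ⟨0 1; 0 1⟩

Work:
  e0=⟨1,0⟩ f=>⟨0,0,1⟩ g=>⟨0,0⟩
  e1=⟨0,1⟩ f=>⟨1,0,0⟩ g=>⟨1,1⟩
⟦path⟧: ⟨0 1; 0 1⟩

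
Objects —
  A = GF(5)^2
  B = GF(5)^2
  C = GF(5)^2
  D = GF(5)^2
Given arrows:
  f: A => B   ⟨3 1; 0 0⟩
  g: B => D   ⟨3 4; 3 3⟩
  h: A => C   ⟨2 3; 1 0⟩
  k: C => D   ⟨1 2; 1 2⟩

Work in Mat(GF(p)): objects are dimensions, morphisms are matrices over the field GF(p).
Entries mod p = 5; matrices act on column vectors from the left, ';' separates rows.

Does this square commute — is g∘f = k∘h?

Path 1 = f;g:
  e0=⟨1,0⟩ f=>⟨3,0⟩ g=>⟨4,4⟩
  e1=⟨0,1⟩ f=>⟨1,0⟩ g=>⟨3,3⟩
  ⟦path⟧₁ = ⟨4 3; 4 3⟩
Path 2 = h;k:
  e0=⟨1,0⟩ h=>⟨2,1⟩ k=>⟨4,4⟩
  e1=⟨0,1⟩ h=>⟨3,0⟩ k=>⟨3,3⟩
  ⟦path⟧₂ = ⟨4 3; 4 3⟩
Equal? same morphism ✓

Answer: COMMUTES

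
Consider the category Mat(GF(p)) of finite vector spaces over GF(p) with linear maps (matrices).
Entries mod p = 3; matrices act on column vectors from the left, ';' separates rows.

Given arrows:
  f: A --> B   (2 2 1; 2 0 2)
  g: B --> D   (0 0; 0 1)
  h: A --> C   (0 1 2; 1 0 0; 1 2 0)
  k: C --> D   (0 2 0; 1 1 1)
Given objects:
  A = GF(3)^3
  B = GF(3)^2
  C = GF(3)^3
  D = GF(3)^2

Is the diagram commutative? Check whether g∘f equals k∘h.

Path 1 = f;g:
  e0=(1,0,0) f-->(2,2) g-->(0,2)
  e1=(0,1,0) f-->(2,0) g-->(0,0)
  e2=(0,0,1) f-->(1,2) g-->(0,2)
  result₁ = (0 0 0; 2 0 2)
Path 2 = h;k:
  e0=(1,0,0) h-->(0,1,1) k-->(2,2)
  e1=(0,1,0) h-->(1,0,2) k-->(0,0)
  e2=(0,0,1) h-->(2,0,0) k-->(0,2)
  result₂ = (2 0 0; 2 0 2)
Equal? differ; not commutative

Answer: DOES NOT COMMUTE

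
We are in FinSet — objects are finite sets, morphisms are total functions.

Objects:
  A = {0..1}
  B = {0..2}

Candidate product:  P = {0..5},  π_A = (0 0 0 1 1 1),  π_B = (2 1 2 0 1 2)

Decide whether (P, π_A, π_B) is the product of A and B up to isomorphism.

|A|·|B| = 2·3 = 6;  |P| = 6
Check the pairing map k ↦ (π_A(k), π_B(k)):
  0 : (0,2)
  1 : (0,1)
  2 : (0,2)  ✗ repeats pair of k=0
  3 : (1,0)
  4 : (1,1)
  5 : (1,2)
distinct pairs in image: 5 / 6 needed
  → (0,2) hit at k=0 and k=2

Answer: NOT A VALID PRODUCT — duplicate pair at indices 2,0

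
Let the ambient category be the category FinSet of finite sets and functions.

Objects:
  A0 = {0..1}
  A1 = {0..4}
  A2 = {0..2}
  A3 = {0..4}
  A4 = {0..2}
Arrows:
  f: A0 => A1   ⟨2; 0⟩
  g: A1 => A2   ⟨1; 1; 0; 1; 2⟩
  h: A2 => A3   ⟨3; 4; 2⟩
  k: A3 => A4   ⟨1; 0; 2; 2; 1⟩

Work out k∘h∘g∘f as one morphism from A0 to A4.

  0 f=>2 g=>0 h=>3 k=>2
  1 f=>0 g=>1 h=>4 k=>1
composite: ⟨2; 1⟩

Answer: ⟨2; 1⟩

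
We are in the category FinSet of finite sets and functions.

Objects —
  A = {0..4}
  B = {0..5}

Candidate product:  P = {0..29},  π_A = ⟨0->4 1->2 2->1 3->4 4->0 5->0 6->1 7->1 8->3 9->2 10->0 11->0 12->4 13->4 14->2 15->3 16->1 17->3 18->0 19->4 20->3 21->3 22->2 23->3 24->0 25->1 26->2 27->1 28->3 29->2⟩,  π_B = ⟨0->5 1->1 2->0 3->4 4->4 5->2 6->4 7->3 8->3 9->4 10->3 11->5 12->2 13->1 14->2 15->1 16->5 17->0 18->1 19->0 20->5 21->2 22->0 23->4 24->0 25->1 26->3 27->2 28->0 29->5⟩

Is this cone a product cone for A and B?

|A|·|B| = 5·6 = 30;  |P| = 30
Check the pairing map k ↦ (π_A(k), π_B(k)):
  0 -> (4,5)
  1 -> (2,1)
  2 -> (1,0)
  3 -> (4,4)
  4 -> (0,4)
  5 -> (0,2)
  6 -> (1,4)
  7 -> (1,3)
  8 -> (3,3)
  9 -> (2,4)
  10 -> (0,3)
  11 -> (0,5)
  12 -> (4,2)
  13 -> (4,1)
  14 -> (2,2)
  15 -> (3,1)
  16 -> (1,5)
  17 -> (3,0)
  18 -> (0,1)
  19 -> (4,0)
  20 -> (3,5)
  21 -> (3,2)
  22 -> (2,0)
  23 -> (3,4)
  24 -> (0,0)
  25 -> (1,1)
  26 -> (2,3)
  27 -> (1,2)
  28 -> (3,0)  ✗ repeats pair of k=17
  29 -> (2,5)
distinct pairs in image: 29 / 30 needed
  → (3,0) hit at k=17 and k=28

Answer: NOT A VALID PRODUCT — duplicate pair at indices 17,28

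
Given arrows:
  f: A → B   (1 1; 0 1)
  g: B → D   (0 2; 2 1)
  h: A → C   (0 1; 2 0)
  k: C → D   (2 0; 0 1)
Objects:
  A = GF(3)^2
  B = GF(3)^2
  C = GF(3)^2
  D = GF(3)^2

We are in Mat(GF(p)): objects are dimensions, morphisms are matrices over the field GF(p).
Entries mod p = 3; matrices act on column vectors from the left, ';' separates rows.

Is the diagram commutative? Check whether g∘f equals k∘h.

Path 1 = f;g:
  e0=(1,0) f→(1,0) g→(0,2)
  e1=(0,1) f→(1,1) g→(2,0)
  result₁ = (0 2; 2 0)
Path 2 = h;k:
  e0=(1,0) h→(0,2) k→(0,2)
  e1=(0,1) h→(1,0) k→(2,0)
  result₂ = (0 2; 2 0)
Equal? same morphism ✓

Answer: COMMUTES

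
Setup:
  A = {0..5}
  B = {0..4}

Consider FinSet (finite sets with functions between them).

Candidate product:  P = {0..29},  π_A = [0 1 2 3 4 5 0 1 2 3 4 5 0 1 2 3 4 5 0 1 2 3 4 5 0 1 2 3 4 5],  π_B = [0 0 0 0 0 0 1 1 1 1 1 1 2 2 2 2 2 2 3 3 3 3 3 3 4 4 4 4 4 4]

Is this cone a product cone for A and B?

Answer: VALID PRODUCT

Work:
|A|·|B| = 6·5 = 30;  |P| = 30
Check the pairing map k ↦ (π_A(k), π_B(k)):
  0 ↦ (0,0)
  1 ↦ (1,0)
  2 ↦ (2,0)
  3 ↦ (3,0)
  4 ↦ (4,0)
  5 ↦ (5,0)
  6 ↦ (0,1)
  7 ↦ (1,1)
  8 ↦ (2,1)
  9 ↦ (3,1)
  10 ↦ (4,1)
  11 ↦ (5,1)
  12 ↦ (0,2)
  13 ↦ (1,2)
  14 ↦ (2,2)
  15 ↦ (3,2)
  16 ↦ (4,2)
  17 ↦ (5,2)
  18 ↦ (0,3)
  19 ↦ (1,3)
  20 ↦ (2,3)
  21 ↦ (3,3)
  22 ↦ (4,3)
  23 ↦ (5,3)
  24 ↦ (0,4)
  25 ↦ (1,4)
  26 ↦ (2,4)
  27 ↦ (3,4)
  28 ↦ (4,4)
  29 ↦ (5,4)
distinct pairs in image: 30 / 30 needed
  → bijection onto A×B; projections well-typed.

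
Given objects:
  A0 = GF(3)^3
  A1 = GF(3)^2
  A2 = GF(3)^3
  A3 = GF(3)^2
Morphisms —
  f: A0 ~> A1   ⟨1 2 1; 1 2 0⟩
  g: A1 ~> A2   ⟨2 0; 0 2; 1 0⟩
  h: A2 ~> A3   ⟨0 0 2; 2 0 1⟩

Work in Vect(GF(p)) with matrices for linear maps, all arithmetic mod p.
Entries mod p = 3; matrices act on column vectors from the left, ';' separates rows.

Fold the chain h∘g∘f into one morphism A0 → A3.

  e0=[1,0,0] f~>[1,1] g~>[2,2,1] h~>[2,2]
  e1=[0,1,0] f~>[2,2] g~>[1,1,2] h~>[1,1]
  e2=[0,0,1] f~>[1,0] g~>[2,0,1] h~>[2,2]
result: ⟨2 1 2; 2 1 2⟩

Answer: ⟨2 1 2; 2 1 2⟩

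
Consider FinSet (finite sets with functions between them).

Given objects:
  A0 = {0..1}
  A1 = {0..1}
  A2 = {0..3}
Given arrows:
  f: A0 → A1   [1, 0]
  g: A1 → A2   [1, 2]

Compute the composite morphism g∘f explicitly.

  0 f→1 g→2
  1 f→0 g→1
⟦path⟧: [2, 1]

Answer: [2, 1]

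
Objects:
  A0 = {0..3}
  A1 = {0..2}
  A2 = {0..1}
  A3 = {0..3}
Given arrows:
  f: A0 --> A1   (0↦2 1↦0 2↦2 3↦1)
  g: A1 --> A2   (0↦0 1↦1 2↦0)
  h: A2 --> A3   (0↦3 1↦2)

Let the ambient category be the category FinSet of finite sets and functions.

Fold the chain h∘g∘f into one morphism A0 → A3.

  0 f-->2 g-->0 h-->3
  1 f-->0 g-->0 h-->3
  2 f-->2 g-->0 h-->3
  3 f-->1 g-->1 h-->2
composite: (0↦3 1↦3 2↦3 3↦2)

Answer: (0↦3 1↦3 2↦3 3↦2)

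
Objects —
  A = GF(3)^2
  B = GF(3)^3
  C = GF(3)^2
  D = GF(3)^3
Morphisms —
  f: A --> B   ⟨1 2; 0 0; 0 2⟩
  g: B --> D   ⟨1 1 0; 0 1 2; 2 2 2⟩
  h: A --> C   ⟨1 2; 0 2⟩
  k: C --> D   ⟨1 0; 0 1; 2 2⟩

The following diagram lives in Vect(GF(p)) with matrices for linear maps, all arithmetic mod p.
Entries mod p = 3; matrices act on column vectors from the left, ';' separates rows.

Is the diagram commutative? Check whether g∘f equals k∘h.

Answer: DOES NOT COMMUTE

Work:
1) trace f;g:
  e0=[1,0] f-->[1,0,0] g-->[1,0,2]
  e1=[0,1] f-->[2,0,2] g-->[2,1,2]
  result₁ = ⟨1 2; 0 1; 2 2⟩
2) trace h;k:
  e0=[1,0] h-->[1,0] k-->[1,0,2]
  e1=[0,1] h-->[2,2] k-->[2,2,2]
  result₂ = ⟨1 2; 0 2; 2 2⟩
Equal? NO — does not commute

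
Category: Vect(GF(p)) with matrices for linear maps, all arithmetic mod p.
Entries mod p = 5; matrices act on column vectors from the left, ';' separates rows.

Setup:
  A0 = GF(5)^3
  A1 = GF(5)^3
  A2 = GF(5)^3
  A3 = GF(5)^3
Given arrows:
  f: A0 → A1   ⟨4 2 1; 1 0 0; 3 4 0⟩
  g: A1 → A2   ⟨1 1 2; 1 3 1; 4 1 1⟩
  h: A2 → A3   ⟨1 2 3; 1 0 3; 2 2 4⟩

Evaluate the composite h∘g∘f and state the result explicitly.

  e0=[1,0,0] f→[4,1,3] g→[1,0,0] h→[1,1,2]
  e1=[0,1,0] f→[2,0,4] g→[0,1,2] h→[3,1,0]
  e2=[0,0,1] f→[1,0,0] g→[1,1,4] h→[0,3,0]
composite: ⟨1 3 0; 1 1 3; 2 0 0⟩

Answer: ⟨1 3 0; 1 1 3; 2 0 0⟩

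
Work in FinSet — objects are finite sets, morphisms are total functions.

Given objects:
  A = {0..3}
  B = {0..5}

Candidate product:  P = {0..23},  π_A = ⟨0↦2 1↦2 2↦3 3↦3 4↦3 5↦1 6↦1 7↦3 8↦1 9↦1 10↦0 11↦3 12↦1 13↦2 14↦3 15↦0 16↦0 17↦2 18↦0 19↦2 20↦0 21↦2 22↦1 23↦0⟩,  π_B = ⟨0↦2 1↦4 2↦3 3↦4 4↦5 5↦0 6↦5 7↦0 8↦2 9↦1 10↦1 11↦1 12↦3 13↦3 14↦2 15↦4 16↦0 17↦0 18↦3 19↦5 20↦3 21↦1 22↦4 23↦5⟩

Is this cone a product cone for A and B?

|A|·|B| = 4·6 = 24;  |P| = 24
Check the pairing map k ↦ (π_A(k), π_B(k)):
  0 ↦ (2,2)
  1 ↦ (2,4)
  2 ↦ (3,3)
  3 ↦ (3,4)
  4 ↦ (3,5)
  5 ↦ (1,0)
  6 ↦ (1,5)
  7 ↦ (3,0)
  8 ↦ (1,2)
  9 ↦ (1,1)
  10 ↦ (0,1)
  11 ↦ (3,1)
  12 ↦ (1,3)
  13 ↦ (2,3)
  14 ↦ (3,2)
  15 ↦ (0,4)
  16 ↦ (0,0)
  17 ↦ (2,0)
  18 ↦ (0,3)
  19 ↦ (2,5)
  20 ↦ (0,3)  ✗ repeats pair of k=18
  21 ↦ (2,1)
  22 ↦ (1,4)
  23 ↦ (0,5)
distinct pairs in image: 23 / 24 needed
  → (0,3) hit at k=18 and k=20

Answer: NOT A VALID PRODUCT — duplicate pair at indices 20,18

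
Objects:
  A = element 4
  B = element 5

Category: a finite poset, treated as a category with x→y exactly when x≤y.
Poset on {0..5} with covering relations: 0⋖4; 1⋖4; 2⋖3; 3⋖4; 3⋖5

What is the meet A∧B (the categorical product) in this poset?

Common predecessors of 4,5: {2,3}
  2 ⊑ 3
  3 ⊑ 3
glb = 3

Answer: A∧B = 3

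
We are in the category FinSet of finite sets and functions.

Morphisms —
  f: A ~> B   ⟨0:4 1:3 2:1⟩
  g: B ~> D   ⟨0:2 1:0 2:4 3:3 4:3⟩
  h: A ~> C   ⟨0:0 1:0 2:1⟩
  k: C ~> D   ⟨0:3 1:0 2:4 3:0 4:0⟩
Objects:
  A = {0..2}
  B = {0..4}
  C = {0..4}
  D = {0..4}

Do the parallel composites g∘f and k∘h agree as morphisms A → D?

1) trace f;g:
  0 f~>4 g~>3
  1 f~>3 g~>3
  2 f~>1 g~>0
  composite₁ = ⟨0:3 1:3 2:0⟩
2) trace h;k:
  0 h~>0 k~>3
  1 h~>0 k~>3
  2 h~>1 k~>0
  composite₂ = ⟨0:3 1:3 2:0⟩
Equal? YES — commutes

Answer: COMMUTES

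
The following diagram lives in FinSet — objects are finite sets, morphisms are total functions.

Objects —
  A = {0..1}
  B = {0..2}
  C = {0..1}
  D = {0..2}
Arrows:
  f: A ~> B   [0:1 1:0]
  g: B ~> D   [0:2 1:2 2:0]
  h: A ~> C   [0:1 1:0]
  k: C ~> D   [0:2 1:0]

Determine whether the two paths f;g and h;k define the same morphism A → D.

Answer: DOES NOT COMMUTE

Derivation:
Along f;g (path 1):
  0 f~>1 g~>2
  1 f~>0 g~>2
  ⟦path⟧₁ = [0:2 1:2]
Along h;k (path 2):
  0 h~>1 k~>0
  1 h~>0 k~>2
  ⟦path⟧₂ = [0:0 1:2]
Equal? distinct morphisms ✗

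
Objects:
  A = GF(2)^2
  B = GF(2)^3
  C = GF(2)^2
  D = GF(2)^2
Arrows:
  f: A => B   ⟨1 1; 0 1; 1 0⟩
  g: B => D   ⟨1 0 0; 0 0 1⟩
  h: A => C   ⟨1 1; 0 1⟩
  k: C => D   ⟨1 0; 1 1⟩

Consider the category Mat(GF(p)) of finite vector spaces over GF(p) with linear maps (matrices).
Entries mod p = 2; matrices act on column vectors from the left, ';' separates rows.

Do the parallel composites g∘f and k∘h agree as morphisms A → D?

Answer: COMMUTES

Derivation:
1) trace f;g:
  e0=⟨1,0⟩ f=>⟨1,0,1⟩ g=>⟨1,1⟩
  e1=⟨0,1⟩ f=>⟨1,1,0⟩ g=>⟨1,0⟩
  ⟦path⟧₁ = ⟨1 1; 1 0⟩
2) trace h;k:
  e0=⟨1,0⟩ h=>⟨1,0⟩ k=>⟨1,1⟩
  e1=⟨0,1⟩ h=>⟨1,1⟩ k=>⟨1,0⟩
  ⟦path⟧₂ = ⟨1 1; 1 0⟩
Equal? equal; square commutes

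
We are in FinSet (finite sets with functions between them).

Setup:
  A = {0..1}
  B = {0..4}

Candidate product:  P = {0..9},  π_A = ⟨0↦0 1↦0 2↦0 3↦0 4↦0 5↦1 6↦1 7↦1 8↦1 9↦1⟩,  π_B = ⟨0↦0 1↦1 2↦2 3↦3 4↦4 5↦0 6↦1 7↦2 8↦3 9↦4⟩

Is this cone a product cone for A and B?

Answer: VALID PRODUCT

Derivation:
|A|·|B| = 2·5 = 10;  |P| = 10
Check the pairing map k ↦ (π_A(k), π_B(k)):
  0 ↦ (0,0)
  1 ↦ (0,1)
  2 ↦ (0,2)
  3 ↦ (0,3)
  4 ↦ (0,4)
  5 ↦ (1,0)
  6 ↦ (1,1)
  7 ↦ (1,2)
  8 ↦ (1,3)
  9 ↦ (1,4)
distinct pairs in image: 10 / 10 needed
  → bijection onto A×B; projections well-typed.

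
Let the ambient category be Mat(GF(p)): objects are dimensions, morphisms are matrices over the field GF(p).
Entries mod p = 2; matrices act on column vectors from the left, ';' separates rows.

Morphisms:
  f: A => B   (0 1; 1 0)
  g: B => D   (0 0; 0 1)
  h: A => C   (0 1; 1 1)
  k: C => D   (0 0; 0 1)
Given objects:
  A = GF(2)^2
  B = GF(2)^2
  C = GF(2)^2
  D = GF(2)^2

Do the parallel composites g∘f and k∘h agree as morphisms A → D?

1) trace f;g:
  e0=[1,0] f=>[0,1] g=>[0,1]
  e1=[0,1] f=>[1,0] g=>[0,0]
  ⟦path⟧₁ = (0 0; 1 0)
2) trace h;k:
  e0=[1,0] h=>[0,1] k=>[0,1]
  e1=[0,1] h=>[1,1] k=>[0,1]
  ⟦path⟧₂ = (0 0; 1 1)
Equal? distinct morphisms ✗

Answer: DOES NOT COMMUTE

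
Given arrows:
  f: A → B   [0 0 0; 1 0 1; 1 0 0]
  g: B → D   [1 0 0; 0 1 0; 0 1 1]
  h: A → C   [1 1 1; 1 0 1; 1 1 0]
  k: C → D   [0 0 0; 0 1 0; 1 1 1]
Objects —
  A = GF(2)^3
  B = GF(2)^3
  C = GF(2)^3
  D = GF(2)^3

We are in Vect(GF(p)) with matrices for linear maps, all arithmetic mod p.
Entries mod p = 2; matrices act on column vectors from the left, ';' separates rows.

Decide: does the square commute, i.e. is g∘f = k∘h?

Answer: DOES NOT COMMUTE

Trace:
1) trace f;g:
  e0=[1,0,0] f→[0,1,1] g→[0,1,0]
  e1=[0,1,0] f→[0,0,0] g→[0,0,0]
  e2=[0,0,1] f→[0,1,0] g→[0,1,1]
  ⟦path⟧₁ = [0 0 0; 1 0 1; 0 0 1]
2) trace h;k:
  e0=[1,0,0] h→[1,1,1] k→[0,1,1]
  e1=[0,1,0] h→[1,0,1] k→[0,0,0]
  e2=[0,0,1] h→[1,1,0] k→[0,1,0]
  ⟦path⟧₂ = [0 0 0; 1 0 1; 1 0 0]
Equal? distinct morphisms ✗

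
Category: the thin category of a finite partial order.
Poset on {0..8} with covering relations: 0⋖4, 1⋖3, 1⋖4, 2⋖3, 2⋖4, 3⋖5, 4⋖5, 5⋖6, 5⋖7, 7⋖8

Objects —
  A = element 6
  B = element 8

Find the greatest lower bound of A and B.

Answer: A∧B = 5

Derivation:
Common predecessors of 6,8: {0,1,2,3,4,5}
  0 <= 5
  1 <= 5
  2 <= 5
  3 <= 5
  4 <= 5
  5 <= 5
glb = 5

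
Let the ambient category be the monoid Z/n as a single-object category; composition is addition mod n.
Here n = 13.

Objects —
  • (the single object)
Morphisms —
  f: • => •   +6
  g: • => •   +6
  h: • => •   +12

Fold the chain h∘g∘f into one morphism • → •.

Answer: +11

Derivation:
  0 +6≡6 +6≡12 +12≡11  (mod 13)
composite: +11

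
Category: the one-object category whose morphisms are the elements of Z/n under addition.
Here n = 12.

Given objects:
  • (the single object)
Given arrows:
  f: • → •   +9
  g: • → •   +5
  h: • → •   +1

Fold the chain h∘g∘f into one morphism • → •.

  0 +9≡9 +5≡2 +1≡3  (mod 12)
result: +3

Answer: +3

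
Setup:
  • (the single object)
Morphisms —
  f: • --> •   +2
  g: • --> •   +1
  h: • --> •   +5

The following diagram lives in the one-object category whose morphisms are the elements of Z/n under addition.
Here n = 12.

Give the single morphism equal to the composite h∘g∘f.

  0 +2≡2 +1≡3 +5≡8  (mod 12)
composite: +8

Answer: +8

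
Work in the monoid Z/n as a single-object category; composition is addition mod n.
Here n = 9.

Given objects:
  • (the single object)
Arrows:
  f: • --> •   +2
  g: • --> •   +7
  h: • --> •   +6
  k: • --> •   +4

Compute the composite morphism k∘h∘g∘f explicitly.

Answer: +1

Trace:
  0 +2≡2 +7≡0 +6≡6 +4≡1  (mod 9)
result: +1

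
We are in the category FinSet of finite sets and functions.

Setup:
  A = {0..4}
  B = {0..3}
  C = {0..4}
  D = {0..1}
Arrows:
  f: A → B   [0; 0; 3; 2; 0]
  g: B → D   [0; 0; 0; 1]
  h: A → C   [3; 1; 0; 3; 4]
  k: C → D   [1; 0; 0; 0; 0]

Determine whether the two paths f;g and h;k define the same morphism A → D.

Along f;g (path 1):
  0 f→0 g→0
  1 f→0 g→0
  2 f→3 g→1
  3 f→2 g→0
  4 f→0 g→0
  result₁ = [0; 0; 1; 0; 0]
Along h;k (path 2):
  0 h→3 k→0
  1 h→1 k→0
  2 h→0 k→1
  3 h→3 k→0
  4 h→4 k→0
  result₂ = [0; 0; 1; 0; 0]
Equal? same morphism ✓

Answer: COMMUTES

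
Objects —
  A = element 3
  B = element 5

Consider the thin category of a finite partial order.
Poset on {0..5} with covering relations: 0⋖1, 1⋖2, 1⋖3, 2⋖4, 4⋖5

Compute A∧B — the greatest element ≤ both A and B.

Answer: A∧B = 1

Derivation:
{x : x⊑A ∧ x⊑B} = {0,1}  (A=3, B=5)
  0 ⊑ 1
  1 ⊑ 1
glb = 1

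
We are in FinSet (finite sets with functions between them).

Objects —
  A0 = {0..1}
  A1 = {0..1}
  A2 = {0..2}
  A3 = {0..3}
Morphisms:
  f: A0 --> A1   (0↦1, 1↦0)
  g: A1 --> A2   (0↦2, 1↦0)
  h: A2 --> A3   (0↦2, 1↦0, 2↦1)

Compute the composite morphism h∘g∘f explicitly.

  0 f-->1 g-->0 h-->2
  1 f-->0 g-->2 h-->1
composite: (0↦2, 1↦1)

Answer: (0↦2, 1↦1)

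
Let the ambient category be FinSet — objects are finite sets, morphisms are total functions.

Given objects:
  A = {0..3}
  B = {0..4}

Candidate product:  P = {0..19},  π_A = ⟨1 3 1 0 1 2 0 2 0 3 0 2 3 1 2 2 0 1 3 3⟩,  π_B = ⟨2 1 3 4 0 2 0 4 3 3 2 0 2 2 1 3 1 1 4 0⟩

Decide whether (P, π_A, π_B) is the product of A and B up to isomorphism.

Answer: NOT A VALID PRODUCT — duplicate pair at indices 13,0

Work:
|A|·|B| = 4·5 = 20;  |P| = 20
Check the pairing map k ↦ (π_A(k), π_B(k)):
  0 ↦ (1,2)
  1 ↦ (3,1)
  2 ↦ (1,3)
  3 ↦ (0,4)
  4 ↦ (1,0)
  5 ↦ (2,2)
  6 ↦ (0,0)
  7 ↦ (2,4)
  8 ↦ (0,3)
  9 ↦ (3,3)
  10 ↦ (0,2)
  11 ↦ (2,0)
  12 ↦ (3,2)
  13 ↦ (1,2)  ✗ repeats pair of k=0
  14 ↦ (2,1)
  15 ↦ (2,3)
  16 ↦ (0,1)
  17 ↦ (1,1)
  18 ↦ (3,4)
  19 ↦ (3,0)
distinct pairs in image: 19 / 20 needed
  → (1,2) hit at k=0 and k=13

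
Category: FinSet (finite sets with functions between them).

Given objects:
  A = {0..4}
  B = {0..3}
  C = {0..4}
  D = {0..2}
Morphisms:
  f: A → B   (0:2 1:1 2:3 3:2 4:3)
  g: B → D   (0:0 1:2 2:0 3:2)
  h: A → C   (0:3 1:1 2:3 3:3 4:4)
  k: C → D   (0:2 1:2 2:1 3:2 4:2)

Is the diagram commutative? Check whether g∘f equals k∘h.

Answer: DOES NOT COMMUTE

Work:
Path 1 = f;g:
  0 f→2 g→0
  1 f→1 g→2
  2 f→3 g→2
  3 f→2 g→0
  4 f→3 g→2
  composite₁ = (0:0 1:2 2:2 3:0 4:2)
Path 2 = h;k:
  0 h→3 k→2
  1 h→1 k→2
  2 h→3 k→2
  3 h→3 k→2
  4 h→4 k→2
  composite₂ = (0:2 1:2 2:2 3:2 4:2)
Equal? NO — does not commute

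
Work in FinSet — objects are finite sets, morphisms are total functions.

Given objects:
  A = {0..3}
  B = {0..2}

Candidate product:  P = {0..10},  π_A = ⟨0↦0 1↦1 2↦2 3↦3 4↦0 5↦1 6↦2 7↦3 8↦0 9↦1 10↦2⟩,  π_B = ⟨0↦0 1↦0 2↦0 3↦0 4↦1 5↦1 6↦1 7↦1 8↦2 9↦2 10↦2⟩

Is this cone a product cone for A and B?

Answer: NOT A VALID PRODUCT — |P|=11 ≠ |A|·|B|=12

Work:
|A|·|B| = 4·3 = 12;  |P| = 11
  → cardinalities differ; no bijection possible.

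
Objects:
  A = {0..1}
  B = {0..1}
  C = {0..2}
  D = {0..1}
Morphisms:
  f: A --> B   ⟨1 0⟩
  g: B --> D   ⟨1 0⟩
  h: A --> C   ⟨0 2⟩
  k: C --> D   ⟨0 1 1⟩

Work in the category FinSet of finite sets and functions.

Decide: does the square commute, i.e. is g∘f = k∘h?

Path 1 = f;g:
  0 f-->1 g-->0
  1 f-->0 g-->1
  composite₁ = ⟨0 1⟩
Path 2 = h;k:
  0 h-->0 k-->0
  1 h-->2 k-->1
  composite₂ = ⟨0 1⟩
Equal? same morphism ✓

Answer: COMMUTES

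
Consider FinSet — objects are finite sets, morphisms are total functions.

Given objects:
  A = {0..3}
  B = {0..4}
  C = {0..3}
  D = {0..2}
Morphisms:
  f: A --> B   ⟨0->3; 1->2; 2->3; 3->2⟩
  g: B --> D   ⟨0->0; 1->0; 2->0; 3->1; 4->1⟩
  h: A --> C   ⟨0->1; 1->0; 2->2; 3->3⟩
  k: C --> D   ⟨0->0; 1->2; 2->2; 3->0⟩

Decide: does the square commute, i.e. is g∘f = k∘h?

Answer: DOES NOT COMMUTE

Derivation:
Along f;g (path 1):
  0 f-->3 g-->1
  1 f-->2 g-->0
  2 f-->3 g-->1
  3 f-->2 g-->0
  ⟦path⟧₁ = ⟨0->1; 1->0; 2->1; 3->0⟩
Along h;k (path 2):
  0 h-->1 k-->2
  1 h-->0 k-->0
  2 h-->2 k-->2
  3 h-->3 k-->0
  ⟦path⟧₂ = ⟨0->2; 1->0; 2->2; 3->0⟩
Equal? differ; not commutative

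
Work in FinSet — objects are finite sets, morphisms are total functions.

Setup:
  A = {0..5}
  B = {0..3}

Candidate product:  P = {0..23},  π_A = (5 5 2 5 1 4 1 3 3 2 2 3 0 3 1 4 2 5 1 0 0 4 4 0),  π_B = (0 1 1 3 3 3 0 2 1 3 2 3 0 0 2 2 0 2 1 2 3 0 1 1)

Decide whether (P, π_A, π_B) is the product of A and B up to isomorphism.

Answer: VALID PRODUCT

Derivation:
|A|·|B| = 6·4 = 24;  |P| = 24
Check the pairing map k ↦ (π_A(k), π_B(k)):
  0 : (5,0)
  1 : (5,1)
  2 : (2,1)
  3 : (5,3)
  4 : (1,3)
  5 : (4,3)
  6 : (1,0)
  7 : (3,2)
  8 : (3,1)
  9 : (2,3)
  10 : (2,2)
  11 : (3,3)
  12 : (0,0)
  13 : (3,0)
  14 : (1,2)
  15 : (4,2)
  16 : (2,0)
  17 : (5,2)
  18 : (1,1)
  19 : (0,2)
  20 : (0,3)
  21 : (4,0)
  22 : (4,1)
  23 : (0,1)
distinct pairs in image: 24 / 24 needed
  → bijection onto A×B; projections well-typed.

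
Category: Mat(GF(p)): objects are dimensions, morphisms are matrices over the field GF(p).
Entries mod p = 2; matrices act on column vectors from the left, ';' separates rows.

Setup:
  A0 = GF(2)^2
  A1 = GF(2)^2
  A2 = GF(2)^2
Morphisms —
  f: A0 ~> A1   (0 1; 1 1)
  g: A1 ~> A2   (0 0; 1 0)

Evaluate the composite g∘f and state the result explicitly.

  e0=⟨1,0⟩ f~>⟨0,1⟩ g~>⟨0,0⟩
  e1=⟨0,1⟩ f~>⟨1,1⟩ g~>⟨0,1⟩
⟦path⟧: (0 0; 0 1)

Answer: (0 0; 0 1)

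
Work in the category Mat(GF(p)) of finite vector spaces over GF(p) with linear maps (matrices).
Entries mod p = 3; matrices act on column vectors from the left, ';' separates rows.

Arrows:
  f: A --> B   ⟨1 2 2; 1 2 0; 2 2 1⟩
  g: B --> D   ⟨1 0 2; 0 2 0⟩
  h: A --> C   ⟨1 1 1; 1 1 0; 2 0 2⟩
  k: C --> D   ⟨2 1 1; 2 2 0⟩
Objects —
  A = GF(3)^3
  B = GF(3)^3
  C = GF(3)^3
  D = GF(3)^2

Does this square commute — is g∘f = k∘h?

Answer: DOES NOT COMMUTE

Derivation:
Along f;g (path 1):
  e0=[1,0,0] f-->[1,1,2] g-->[2,2]
  e1=[0,1,0] f-->[2,2,2] g-->[0,1]
  e2=[0,0,1] f-->[2,0,1] g-->[1,0]
  ⟦path⟧₁ = ⟨2 0 1; 2 1 0⟩
Along h;k (path 2):
  e0=[1,0,0] h-->[1,1,2] k-->[2,1]
  e1=[0,1,0] h-->[1,1,0] k-->[0,1]
  e2=[0,0,1] h-->[1,0,2] k-->[1,2]
  ⟦path⟧₂ = ⟨2 0 1; 1 1 2⟩
Equal? differ; not commutative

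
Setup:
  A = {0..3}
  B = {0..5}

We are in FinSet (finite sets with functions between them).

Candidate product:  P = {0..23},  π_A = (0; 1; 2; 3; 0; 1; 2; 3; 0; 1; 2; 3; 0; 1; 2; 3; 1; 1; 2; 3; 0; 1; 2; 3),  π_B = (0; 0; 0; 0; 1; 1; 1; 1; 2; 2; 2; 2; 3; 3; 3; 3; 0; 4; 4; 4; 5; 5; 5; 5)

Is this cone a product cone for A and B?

|A|·|B| = 4·6 = 24;  |P| = 24
Check the pairing map k ↦ (π_A(k), π_B(k)):
  0 -> (0,0)
  1 -> (1,0)
  2 -> (2,0)
  3 -> (3,0)
  4 -> (0,1)
  5 -> (1,1)
  6 -> (2,1)
  7 -> (3,1)
  8 -> (0,2)
  9 -> (1,2)
  10 -> (2,2)
  11 -> (3,2)
  12 -> (0,3)
  13 -> (1,3)
  14 -> (2,3)
  15 -> (3,3)
  16 -> (1,0)  ✗ repeats pair of k=1
  17 -> (1,4)
  18 -> (2,4)
  19 -> (3,4)
  20 -> (0,5)
  21 -> (1,5)
  22 -> (2,5)
  23 -> (3,5)
distinct pairs in image: 23 / 24 needed
  → (1,0) hit at k=1 and k=16

Answer: NOT A VALID PRODUCT — duplicate pair at indices 1,16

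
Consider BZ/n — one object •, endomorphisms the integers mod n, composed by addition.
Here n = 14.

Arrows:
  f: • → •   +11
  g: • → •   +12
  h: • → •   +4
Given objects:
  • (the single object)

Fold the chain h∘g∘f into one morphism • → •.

Answer: +13

Derivation:
  0 +11≡11 +12≡9 +4≡13  (mod 14)
⟦path⟧: +13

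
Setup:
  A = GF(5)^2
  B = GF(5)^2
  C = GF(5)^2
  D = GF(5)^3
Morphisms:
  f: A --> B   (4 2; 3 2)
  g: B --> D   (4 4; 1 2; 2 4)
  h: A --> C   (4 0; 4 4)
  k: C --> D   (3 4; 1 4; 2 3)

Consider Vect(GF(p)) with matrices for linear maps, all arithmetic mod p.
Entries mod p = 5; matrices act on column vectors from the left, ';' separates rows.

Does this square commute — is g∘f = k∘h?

Answer: COMMUTES

Trace:
Path 1 = f;g:
  e0=⟨1,0⟩ f-->⟨4,3⟩ g-->⟨3,0,0⟩
  e1=⟨0,1⟩ f-->⟨2,2⟩ g-->⟨1,1,2⟩
  ⟦path⟧₁ = (3 1; 0 1; 0 2)
Path 2 = h;k:
  e0=⟨1,0⟩ h-->⟨4,4⟩ k-->⟨3,0,0⟩
  e1=⟨0,1⟩ h-->⟨0,4⟩ k-->⟨1,1,2⟩
  ⟦path⟧₂ = (3 1; 0 1; 0 2)
Equal? YES — commutes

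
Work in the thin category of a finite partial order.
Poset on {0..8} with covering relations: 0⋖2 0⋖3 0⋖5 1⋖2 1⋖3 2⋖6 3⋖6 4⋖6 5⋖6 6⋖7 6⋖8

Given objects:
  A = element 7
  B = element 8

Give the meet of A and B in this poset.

Answer: A∧B = 6

Derivation:
{x : x⊑A ∧ x⊑B} = {0,1,2,3,4,5,6}  (A=7, B=8)
  0 ⊑ 6
  1 ⊑ 6
  2 ⊑ 6
  3 ⊑ 6
  4 ⊑ 6
  5 ⊑ 6
  6 ⊑ 6
glb = 6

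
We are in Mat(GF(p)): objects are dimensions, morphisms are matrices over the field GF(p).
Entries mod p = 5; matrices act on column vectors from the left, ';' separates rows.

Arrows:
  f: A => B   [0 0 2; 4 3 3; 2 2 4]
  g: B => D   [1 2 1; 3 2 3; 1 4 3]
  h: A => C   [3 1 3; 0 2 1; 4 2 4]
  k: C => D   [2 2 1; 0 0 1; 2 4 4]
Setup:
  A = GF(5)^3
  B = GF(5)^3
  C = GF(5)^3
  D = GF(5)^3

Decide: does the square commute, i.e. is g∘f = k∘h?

Answer: COMMUTES

Derivation:
Along f;g (path 1):
  e0=⟨1,0,0⟩ f=>⟨0,4,2⟩ g=>⟨0,4,2⟩
  e1=⟨0,1,0⟩ f=>⟨0,3,2⟩ g=>⟨3,2,3⟩
  e2=⟨0,0,1⟩ f=>⟨2,3,4⟩ g=>⟨2,4,1⟩
  composite₁ = [0 3 2; 4 2 4; 2 3 1]
Along h;k (path 2):
  e0=⟨1,0,0⟩ h=>⟨3,0,4⟩ k=>⟨0,4,2⟩
  e1=⟨0,1,0⟩ h=>⟨1,2,2⟩ k=>⟨3,2,3⟩
  e2=⟨0,0,1⟩ h=>⟨3,1,4⟩ k=>⟨2,4,1⟩
  composite₂ = [0 3 2; 4 2 4; 2 3 1]
Equal? same morphism ✓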